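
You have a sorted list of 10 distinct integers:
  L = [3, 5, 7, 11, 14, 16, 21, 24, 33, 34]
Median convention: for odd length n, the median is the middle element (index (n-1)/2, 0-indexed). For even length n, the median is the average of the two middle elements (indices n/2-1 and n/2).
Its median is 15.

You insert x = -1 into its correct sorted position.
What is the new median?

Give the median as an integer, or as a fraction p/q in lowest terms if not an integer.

Answer: 14

Derivation:
Old list (sorted, length 10): [3, 5, 7, 11, 14, 16, 21, 24, 33, 34]
Old median = 15
Insert x = -1
Old length even (10). Middle pair: indices 4,5 = 14,16.
New length odd (11). New median = single middle element.
x = -1: 0 elements are < x, 10 elements are > x.
New sorted list: [-1, 3, 5, 7, 11, 14, 16, 21, 24, 33, 34]
New median = 14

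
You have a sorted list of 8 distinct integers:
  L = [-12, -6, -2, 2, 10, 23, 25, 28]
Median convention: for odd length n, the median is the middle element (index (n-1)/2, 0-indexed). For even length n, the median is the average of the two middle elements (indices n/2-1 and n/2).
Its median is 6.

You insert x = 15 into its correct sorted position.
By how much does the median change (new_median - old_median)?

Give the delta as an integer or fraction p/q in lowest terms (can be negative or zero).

Old median = 6
After inserting x = 15: new sorted = [-12, -6, -2, 2, 10, 15, 23, 25, 28]
New median = 10
Delta = 10 - 6 = 4

Answer: 4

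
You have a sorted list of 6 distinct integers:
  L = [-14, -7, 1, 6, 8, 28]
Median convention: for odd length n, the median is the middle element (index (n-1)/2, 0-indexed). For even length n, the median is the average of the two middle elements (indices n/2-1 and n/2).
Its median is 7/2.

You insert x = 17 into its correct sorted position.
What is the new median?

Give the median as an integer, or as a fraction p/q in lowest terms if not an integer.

Old list (sorted, length 6): [-14, -7, 1, 6, 8, 28]
Old median = 7/2
Insert x = 17
Old length even (6). Middle pair: indices 2,3 = 1,6.
New length odd (7). New median = single middle element.
x = 17: 5 elements are < x, 1 elements are > x.
New sorted list: [-14, -7, 1, 6, 8, 17, 28]
New median = 6

Answer: 6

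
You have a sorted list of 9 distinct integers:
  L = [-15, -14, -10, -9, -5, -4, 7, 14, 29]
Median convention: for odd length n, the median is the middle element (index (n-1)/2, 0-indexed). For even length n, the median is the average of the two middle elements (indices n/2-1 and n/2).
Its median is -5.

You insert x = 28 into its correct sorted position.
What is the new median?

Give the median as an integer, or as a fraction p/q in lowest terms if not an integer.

Old list (sorted, length 9): [-15, -14, -10, -9, -5, -4, 7, 14, 29]
Old median = -5
Insert x = 28
Old length odd (9). Middle was index 4 = -5.
New length even (10). New median = avg of two middle elements.
x = 28: 8 elements are < x, 1 elements are > x.
New sorted list: [-15, -14, -10, -9, -5, -4, 7, 14, 28, 29]
New median = -9/2

Answer: -9/2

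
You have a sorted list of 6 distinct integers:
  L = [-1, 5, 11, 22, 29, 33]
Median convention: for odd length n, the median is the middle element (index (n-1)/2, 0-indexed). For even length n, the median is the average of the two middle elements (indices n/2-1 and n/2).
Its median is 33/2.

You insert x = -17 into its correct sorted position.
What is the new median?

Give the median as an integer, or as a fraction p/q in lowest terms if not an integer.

Answer: 11

Derivation:
Old list (sorted, length 6): [-1, 5, 11, 22, 29, 33]
Old median = 33/2
Insert x = -17
Old length even (6). Middle pair: indices 2,3 = 11,22.
New length odd (7). New median = single middle element.
x = -17: 0 elements are < x, 6 elements are > x.
New sorted list: [-17, -1, 5, 11, 22, 29, 33]
New median = 11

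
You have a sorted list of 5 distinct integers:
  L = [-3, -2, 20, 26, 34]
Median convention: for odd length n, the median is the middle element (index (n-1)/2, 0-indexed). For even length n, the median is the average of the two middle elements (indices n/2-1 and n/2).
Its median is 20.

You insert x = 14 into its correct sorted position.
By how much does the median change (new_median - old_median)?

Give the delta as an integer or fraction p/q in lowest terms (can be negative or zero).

Old median = 20
After inserting x = 14: new sorted = [-3, -2, 14, 20, 26, 34]
New median = 17
Delta = 17 - 20 = -3

Answer: -3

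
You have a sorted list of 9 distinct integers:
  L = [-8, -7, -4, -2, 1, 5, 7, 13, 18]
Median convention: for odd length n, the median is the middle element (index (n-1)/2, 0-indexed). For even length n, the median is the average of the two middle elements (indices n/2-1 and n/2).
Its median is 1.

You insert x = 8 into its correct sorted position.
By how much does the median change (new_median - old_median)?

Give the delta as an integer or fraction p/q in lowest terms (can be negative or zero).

Old median = 1
After inserting x = 8: new sorted = [-8, -7, -4, -2, 1, 5, 7, 8, 13, 18]
New median = 3
Delta = 3 - 1 = 2

Answer: 2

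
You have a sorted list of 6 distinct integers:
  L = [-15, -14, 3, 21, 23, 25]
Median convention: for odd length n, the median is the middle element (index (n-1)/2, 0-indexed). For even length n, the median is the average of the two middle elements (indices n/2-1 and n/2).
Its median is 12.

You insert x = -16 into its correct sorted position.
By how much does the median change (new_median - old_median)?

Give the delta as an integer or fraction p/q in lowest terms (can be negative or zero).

Answer: -9

Derivation:
Old median = 12
After inserting x = -16: new sorted = [-16, -15, -14, 3, 21, 23, 25]
New median = 3
Delta = 3 - 12 = -9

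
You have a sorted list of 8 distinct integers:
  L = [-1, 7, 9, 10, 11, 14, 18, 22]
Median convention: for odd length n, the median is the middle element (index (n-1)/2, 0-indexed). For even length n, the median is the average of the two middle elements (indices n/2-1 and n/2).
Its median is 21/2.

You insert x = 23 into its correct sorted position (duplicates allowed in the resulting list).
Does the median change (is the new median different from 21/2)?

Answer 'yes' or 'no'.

Old median = 21/2
Insert x = 23
New median = 11
Changed? yes

Answer: yes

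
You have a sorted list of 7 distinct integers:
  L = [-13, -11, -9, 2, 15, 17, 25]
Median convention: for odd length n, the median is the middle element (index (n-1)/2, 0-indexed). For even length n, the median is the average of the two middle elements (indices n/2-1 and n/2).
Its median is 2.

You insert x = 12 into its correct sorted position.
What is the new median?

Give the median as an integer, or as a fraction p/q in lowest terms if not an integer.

Answer: 7

Derivation:
Old list (sorted, length 7): [-13, -11, -9, 2, 15, 17, 25]
Old median = 2
Insert x = 12
Old length odd (7). Middle was index 3 = 2.
New length even (8). New median = avg of two middle elements.
x = 12: 4 elements are < x, 3 elements are > x.
New sorted list: [-13, -11, -9, 2, 12, 15, 17, 25]
New median = 7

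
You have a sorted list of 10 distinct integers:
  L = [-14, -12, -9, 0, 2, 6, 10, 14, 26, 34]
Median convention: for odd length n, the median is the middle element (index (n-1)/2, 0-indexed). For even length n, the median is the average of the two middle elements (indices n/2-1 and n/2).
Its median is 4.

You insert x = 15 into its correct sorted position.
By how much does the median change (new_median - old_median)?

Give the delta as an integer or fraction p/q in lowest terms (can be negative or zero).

Old median = 4
After inserting x = 15: new sorted = [-14, -12, -9, 0, 2, 6, 10, 14, 15, 26, 34]
New median = 6
Delta = 6 - 4 = 2

Answer: 2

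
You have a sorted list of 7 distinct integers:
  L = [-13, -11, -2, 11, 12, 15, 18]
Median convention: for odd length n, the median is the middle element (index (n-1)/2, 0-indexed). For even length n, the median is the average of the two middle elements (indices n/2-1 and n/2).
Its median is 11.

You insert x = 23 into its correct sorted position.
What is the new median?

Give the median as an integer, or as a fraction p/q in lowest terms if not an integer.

Old list (sorted, length 7): [-13, -11, -2, 11, 12, 15, 18]
Old median = 11
Insert x = 23
Old length odd (7). Middle was index 3 = 11.
New length even (8). New median = avg of two middle elements.
x = 23: 7 elements are < x, 0 elements are > x.
New sorted list: [-13, -11, -2, 11, 12, 15, 18, 23]
New median = 23/2

Answer: 23/2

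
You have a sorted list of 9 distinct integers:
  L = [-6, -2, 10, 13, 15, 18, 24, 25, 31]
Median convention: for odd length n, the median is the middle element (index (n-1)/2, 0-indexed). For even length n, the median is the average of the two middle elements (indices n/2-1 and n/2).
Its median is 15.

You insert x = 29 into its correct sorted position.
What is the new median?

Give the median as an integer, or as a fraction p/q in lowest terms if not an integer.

Answer: 33/2

Derivation:
Old list (sorted, length 9): [-6, -2, 10, 13, 15, 18, 24, 25, 31]
Old median = 15
Insert x = 29
Old length odd (9). Middle was index 4 = 15.
New length even (10). New median = avg of two middle elements.
x = 29: 8 elements are < x, 1 elements are > x.
New sorted list: [-6, -2, 10, 13, 15, 18, 24, 25, 29, 31]
New median = 33/2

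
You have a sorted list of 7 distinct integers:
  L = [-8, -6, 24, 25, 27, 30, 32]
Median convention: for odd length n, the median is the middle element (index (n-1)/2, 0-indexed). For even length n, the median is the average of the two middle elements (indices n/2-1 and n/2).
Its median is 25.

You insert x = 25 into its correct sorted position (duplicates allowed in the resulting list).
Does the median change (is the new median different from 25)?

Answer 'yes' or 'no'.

Old median = 25
Insert x = 25
New median = 25
Changed? no

Answer: no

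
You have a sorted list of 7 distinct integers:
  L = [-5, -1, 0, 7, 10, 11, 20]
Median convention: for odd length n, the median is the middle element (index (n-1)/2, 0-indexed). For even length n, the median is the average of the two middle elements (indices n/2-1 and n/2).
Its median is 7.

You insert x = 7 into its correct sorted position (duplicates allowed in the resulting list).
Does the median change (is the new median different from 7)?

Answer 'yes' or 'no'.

Old median = 7
Insert x = 7
New median = 7
Changed? no

Answer: no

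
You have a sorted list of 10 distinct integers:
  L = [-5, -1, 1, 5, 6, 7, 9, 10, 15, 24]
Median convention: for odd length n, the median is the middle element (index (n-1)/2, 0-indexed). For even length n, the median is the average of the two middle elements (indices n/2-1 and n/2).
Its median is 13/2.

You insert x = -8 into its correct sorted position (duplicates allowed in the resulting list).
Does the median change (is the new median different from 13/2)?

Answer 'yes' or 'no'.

Old median = 13/2
Insert x = -8
New median = 6
Changed? yes

Answer: yes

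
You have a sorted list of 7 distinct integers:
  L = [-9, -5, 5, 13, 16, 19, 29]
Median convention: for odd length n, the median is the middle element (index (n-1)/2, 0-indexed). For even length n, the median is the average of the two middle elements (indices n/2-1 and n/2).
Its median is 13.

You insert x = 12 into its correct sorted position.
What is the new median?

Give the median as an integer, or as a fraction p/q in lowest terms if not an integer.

Old list (sorted, length 7): [-9, -5, 5, 13, 16, 19, 29]
Old median = 13
Insert x = 12
Old length odd (7). Middle was index 3 = 13.
New length even (8). New median = avg of two middle elements.
x = 12: 3 elements are < x, 4 elements are > x.
New sorted list: [-9, -5, 5, 12, 13, 16, 19, 29]
New median = 25/2

Answer: 25/2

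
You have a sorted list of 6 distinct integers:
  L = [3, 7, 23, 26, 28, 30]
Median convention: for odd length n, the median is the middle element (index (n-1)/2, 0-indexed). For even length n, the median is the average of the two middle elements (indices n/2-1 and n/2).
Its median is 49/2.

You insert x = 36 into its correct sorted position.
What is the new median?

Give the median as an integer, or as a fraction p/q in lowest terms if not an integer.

Answer: 26

Derivation:
Old list (sorted, length 6): [3, 7, 23, 26, 28, 30]
Old median = 49/2
Insert x = 36
Old length even (6). Middle pair: indices 2,3 = 23,26.
New length odd (7). New median = single middle element.
x = 36: 6 elements are < x, 0 elements are > x.
New sorted list: [3, 7, 23, 26, 28, 30, 36]
New median = 26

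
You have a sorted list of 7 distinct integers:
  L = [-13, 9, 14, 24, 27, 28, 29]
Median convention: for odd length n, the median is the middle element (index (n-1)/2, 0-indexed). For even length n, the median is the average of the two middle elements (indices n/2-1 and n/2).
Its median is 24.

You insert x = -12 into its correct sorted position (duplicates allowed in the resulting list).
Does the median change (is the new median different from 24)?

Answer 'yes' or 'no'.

Old median = 24
Insert x = -12
New median = 19
Changed? yes

Answer: yes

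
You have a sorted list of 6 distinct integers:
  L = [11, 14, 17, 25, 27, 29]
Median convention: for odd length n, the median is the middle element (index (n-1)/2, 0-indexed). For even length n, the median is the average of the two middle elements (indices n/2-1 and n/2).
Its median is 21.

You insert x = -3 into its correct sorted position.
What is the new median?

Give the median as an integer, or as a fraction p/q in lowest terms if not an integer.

Old list (sorted, length 6): [11, 14, 17, 25, 27, 29]
Old median = 21
Insert x = -3
Old length even (6). Middle pair: indices 2,3 = 17,25.
New length odd (7). New median = single middle element.
x = -3: 0 elements are < x, 6 elements are > x.
New sorted list: [-3, 11, 14, 17, 25, 27, 29]
New median = 17

Answer: 17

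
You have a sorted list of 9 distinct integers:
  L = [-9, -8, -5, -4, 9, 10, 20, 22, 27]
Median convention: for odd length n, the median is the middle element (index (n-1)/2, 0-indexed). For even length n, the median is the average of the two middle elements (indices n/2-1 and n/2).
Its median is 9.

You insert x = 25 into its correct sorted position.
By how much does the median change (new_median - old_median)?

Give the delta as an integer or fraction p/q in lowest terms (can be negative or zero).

Answer: 1/2

Derivation:
Old median = 9
After inserting x = 25: new sorted = [-9, -8, -5, -4, 9, 10, 20, 22, 25, 27]
New median = 19/2
Delta = 19/2 - 9 = 1/2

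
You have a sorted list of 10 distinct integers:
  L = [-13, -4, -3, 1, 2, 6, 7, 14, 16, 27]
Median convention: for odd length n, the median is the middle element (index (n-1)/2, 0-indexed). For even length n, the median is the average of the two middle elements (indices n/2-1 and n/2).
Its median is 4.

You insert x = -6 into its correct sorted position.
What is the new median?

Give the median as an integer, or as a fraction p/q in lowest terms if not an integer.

Old list (sorted, length 10): [-13, -4, -3, 1, 2, 6, 7, 14, 16, 27]
Old median = 4
Insert x = -6
Old length even (10). Middle pair: indices 4,5 = 2,6.
New length odd (11). New median = single middle element.
x = -6: 1 elements are < x, 9 elements are > x.
New sorted list: [-13, -6, -4, -3, 1, 2, 6, 7, 14, 16, 27]
New median = 2

Answer: 2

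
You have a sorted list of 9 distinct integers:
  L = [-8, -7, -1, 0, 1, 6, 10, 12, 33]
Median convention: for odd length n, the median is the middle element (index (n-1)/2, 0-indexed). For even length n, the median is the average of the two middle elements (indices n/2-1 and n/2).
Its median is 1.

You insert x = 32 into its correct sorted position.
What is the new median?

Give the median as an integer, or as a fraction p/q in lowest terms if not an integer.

Answer: 7/2

Derivation:
Old list (sorted, length 9): [-8, -7, -1, 0, 1, 6, 10, 12, 33]
Old median = 1
Insert x = 32
Old length odd (9). Middle was index 4 = 1.
New length even (10). New median = avg of two middle elements.
x = 32: 8 elements are < x, 1 elements are > x.
New sorted list: [-8, -7, -1, 0, 1, 6, 10, 12, 32, 33]
New median = 7/2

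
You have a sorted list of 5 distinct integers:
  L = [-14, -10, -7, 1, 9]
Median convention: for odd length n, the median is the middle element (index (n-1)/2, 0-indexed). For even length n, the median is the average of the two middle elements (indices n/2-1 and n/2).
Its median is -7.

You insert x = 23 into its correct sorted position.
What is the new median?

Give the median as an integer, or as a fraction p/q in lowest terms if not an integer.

Answer: -3

Derivation:
Old list (sorted, length 5): [-14, -10, -7, 1, 9]
Old median = -7
Insert x = 23
Old length odd (5). Middle was index 2 = -7.
New length even (6). New median = avg of two middle elements.
x = 23: 5 elements are < x, 0 elements are > x.
New sorted list: [-14, -10, -7, 1, 9, 23]
New median = -3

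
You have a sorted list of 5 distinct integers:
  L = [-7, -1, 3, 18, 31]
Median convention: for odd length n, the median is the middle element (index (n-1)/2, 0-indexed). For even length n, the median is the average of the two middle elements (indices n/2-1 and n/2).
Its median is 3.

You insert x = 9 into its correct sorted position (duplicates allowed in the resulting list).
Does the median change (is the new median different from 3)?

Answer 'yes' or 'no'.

Answer: yes

Derivation:
Old median = 3
Insert x = 9
New median = 6
Changed? yes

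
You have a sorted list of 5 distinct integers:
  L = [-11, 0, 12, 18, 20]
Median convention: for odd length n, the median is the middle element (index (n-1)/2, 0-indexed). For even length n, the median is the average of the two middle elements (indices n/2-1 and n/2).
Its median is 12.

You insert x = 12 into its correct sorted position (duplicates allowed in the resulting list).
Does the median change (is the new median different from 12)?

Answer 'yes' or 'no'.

Old median = 12
Insert x = 12
New median = 12
Changed? no

Answer: no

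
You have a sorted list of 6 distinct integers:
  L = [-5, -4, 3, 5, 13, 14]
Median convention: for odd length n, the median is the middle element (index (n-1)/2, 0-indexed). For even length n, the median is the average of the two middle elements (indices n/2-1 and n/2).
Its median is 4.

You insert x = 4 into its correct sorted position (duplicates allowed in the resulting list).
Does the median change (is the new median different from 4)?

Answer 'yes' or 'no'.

Old median = 4
Insert x = 4
New median = 4
Changed? no

Answer: no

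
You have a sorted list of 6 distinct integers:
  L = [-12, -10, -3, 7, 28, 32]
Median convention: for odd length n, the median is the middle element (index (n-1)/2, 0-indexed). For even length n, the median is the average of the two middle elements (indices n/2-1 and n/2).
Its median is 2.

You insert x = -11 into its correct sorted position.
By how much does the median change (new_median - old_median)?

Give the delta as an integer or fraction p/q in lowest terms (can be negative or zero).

Answer: -5

Derivation:
Old median = 2
After inserting x = -11: new sorted = [-12, -11, -10, -3, 7, 28, 32]
New median = -3
Delta = -3 - 2 = -5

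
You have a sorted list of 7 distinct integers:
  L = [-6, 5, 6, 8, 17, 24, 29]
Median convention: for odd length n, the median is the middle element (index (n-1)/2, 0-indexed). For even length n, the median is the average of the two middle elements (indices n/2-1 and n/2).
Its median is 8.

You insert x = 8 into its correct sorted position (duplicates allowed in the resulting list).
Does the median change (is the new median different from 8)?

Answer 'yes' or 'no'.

Answer: no

Derivation:
Old median = 8
Insert x = 8
New median = 8
Changed? no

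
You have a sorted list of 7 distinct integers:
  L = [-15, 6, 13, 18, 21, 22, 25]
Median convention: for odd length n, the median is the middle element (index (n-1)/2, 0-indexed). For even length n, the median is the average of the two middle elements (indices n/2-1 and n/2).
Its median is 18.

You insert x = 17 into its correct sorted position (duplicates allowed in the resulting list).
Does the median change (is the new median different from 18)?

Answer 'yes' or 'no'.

Old median = 18
Insert x = 17
New median = 35/2
Changed? yes

Answer: yes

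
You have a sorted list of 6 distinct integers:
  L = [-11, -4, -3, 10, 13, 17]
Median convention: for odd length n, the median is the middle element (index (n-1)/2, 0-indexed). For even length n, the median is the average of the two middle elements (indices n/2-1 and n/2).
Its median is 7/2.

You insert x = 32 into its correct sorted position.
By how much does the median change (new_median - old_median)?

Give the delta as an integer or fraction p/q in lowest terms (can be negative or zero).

Old median = 7/2
After inserting x = 32: new sorted = [-11, -4, -3, 10, 13, 17, 32]
New median = 10
Delta = 10 - 7/2 = 13/2

Answer: 13/2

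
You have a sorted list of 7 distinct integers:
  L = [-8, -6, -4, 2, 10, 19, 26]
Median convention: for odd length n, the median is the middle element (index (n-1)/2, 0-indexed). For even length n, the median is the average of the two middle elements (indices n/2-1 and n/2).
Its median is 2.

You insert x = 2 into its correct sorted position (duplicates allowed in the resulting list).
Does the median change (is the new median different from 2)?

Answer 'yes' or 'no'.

Answer: no

Derivation:
Old median = 2
Insert x = 2
New median = 2
Changed? no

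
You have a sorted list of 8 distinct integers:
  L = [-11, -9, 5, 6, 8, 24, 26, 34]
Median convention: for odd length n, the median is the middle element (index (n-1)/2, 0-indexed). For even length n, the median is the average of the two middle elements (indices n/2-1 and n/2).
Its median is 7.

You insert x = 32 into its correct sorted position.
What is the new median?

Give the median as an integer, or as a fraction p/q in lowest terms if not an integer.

Old list (sorted, length 8): [-11, -9, 5, 6, 8, 24, 26, 34]
Old median = 7
Insert x = 32
Old length even (8). Middle pair: indices 3,4 = 6,8.
New length odd (9). New median = single middle element.
x = 32: 7 elements are < x, 1 elements are > x.
New sorted list: [-11, -9, 5, 6, 8, 24, 26, 32, 34]
New median = 8

Answer: 8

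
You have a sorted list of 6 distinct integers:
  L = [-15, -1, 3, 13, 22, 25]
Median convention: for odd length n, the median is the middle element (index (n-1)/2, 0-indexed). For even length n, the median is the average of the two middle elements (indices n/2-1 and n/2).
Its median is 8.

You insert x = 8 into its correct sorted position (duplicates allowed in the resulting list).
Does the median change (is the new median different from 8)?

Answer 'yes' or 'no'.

Old median = 8
Insert x = 8
New median = 8
Changed? no

Answer: no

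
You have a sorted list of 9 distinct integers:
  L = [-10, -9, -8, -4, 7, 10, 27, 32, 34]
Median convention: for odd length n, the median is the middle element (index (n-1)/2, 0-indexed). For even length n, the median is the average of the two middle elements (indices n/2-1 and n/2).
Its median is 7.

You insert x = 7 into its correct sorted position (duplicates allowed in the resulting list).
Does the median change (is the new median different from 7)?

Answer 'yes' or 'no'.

Old median = 7
Insert x = 7
New median = 7
Changed? no

Answer: no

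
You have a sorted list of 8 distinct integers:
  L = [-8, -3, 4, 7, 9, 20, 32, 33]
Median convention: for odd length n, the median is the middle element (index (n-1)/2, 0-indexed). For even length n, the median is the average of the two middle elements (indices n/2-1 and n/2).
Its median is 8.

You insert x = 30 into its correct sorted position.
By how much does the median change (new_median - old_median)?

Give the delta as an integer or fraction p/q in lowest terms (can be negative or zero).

Old median = 8
After inserting x = 30: new sorted = [-8, -3, 4, 7, 9, 20, 30, 32, 33]
New median = 9
Delta = 9 - 8 = 1

Answer: 1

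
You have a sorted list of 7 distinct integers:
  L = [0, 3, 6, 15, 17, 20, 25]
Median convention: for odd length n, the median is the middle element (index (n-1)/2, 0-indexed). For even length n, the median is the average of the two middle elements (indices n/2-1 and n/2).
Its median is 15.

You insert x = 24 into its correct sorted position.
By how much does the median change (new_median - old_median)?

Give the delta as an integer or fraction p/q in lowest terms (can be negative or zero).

Old median = 15
After inserting x = 24: new sorted = [0, 3, 6, 15, 17, 20, 24, 25]
New median = 16
Delta = 16 - 15 = 1

Answer: 1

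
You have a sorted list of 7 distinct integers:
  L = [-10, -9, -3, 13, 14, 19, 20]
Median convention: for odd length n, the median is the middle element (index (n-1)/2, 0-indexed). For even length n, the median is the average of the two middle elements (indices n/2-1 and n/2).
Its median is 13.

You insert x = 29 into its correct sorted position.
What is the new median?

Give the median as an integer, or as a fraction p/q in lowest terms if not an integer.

Old list (sorted, length 7): [-10, -9, -3, 13, 14, 19, 20]
Old median = 13
Insert x = 29
Old length odd (7). Middle was index 3 = 13.
New length even (8). New median = avg of two middle elements.
x = 29: 7 elements are < x, 0 elements are > x.
New sorted list: [-10, -9, -3, 13, 14, 19, 20, 29]
New median = 27/2

Answer: 27/2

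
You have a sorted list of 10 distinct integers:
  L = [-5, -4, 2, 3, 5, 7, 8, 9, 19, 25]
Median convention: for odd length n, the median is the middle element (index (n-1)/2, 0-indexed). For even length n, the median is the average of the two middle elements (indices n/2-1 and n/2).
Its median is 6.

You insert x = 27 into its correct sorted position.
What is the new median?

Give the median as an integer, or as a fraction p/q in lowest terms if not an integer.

Answer: 7

Derivation:
Old list (sorted, length 10): [-5, -4, 2, 3, 5, 7, 8, 9, 19, 25]
Old median = 6
Insert x = 27
Old length even (10). Middle pair: indices 4,5 = 5,7.
New length odd (11). New median = single middle element.
x = 27: 10 elements are < x, 0 elements are > x.
New sorted list: [-5, -4, 2, 3, 5, 7, 8, 9, 19, 25, 27]
New median = 7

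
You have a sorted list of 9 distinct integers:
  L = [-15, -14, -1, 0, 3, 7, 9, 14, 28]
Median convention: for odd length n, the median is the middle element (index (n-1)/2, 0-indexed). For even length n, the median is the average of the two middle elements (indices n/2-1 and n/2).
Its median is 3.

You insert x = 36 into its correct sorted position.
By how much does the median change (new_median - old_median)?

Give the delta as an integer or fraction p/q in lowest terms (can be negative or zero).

Old median = 3
After inserting x = 36: new sorted = [-15, -14, -1, 0, 3, 7, 9, 14, 28, 36]
New median = 5
Delta = 5 - 3 = 2

Answer: 2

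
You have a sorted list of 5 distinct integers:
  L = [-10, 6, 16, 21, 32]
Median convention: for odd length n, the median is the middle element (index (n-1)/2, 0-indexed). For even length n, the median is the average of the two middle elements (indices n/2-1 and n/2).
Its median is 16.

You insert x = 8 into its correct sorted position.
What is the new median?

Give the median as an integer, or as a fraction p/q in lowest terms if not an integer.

Old list (sorted, length 5): [-10, 6, 16, 21, 32]
Old median = 16
Insert x = 8
Old length odd (5). Middle was index 2 = 16.
New length even (6). New median = avg of two middle elements.
x = 8: 2 elements are < x, 3 elements are > x.
New sorted list: [-10, 6, 8, 16, 21, 32]
New median = 12

Answer: 12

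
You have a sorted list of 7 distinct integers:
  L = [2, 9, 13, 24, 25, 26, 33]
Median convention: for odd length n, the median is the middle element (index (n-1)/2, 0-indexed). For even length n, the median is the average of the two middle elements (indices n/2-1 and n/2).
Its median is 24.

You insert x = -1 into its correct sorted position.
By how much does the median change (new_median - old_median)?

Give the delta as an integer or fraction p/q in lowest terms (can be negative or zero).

Answer: -11/2

Derivation:
Old median = 24
After inserting x = -1: new sorted = [-1, 2, 9, 13, 24, 25, 26, 33]
New median = 37/2
Delta = 37/2 - 24 = -11/2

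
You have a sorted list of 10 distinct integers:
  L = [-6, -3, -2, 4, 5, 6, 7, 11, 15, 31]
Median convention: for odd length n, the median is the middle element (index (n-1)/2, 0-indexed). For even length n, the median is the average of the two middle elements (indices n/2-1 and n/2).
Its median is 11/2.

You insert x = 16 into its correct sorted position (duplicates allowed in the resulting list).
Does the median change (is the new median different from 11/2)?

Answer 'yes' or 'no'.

Answer: yes

Derivation:
Old median = 11/2
Insert x = 16
New median = 6
Changed? yes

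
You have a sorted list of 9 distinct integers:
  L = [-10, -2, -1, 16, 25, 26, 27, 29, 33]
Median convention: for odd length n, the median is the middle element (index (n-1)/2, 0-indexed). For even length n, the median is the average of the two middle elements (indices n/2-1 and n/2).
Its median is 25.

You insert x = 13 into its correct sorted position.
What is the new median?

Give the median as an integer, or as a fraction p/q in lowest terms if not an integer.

Answer: 41/2

Derivation:
Old list (sorted, length 9): [-10, -2, -1, 16, 25, 26, 27, 29, 33]
Old median = 25
Insert x = 13
Old length odd (9). Middle was index 4 = 25.
New length even (10). New median = avg of two middle elements.
x = 13: 3 elements are < x, 6 elements are > x.
New sorted list: [-10, -2, -1, 13, 16, 25, 26, 27, 29, 33]
New median = 41/2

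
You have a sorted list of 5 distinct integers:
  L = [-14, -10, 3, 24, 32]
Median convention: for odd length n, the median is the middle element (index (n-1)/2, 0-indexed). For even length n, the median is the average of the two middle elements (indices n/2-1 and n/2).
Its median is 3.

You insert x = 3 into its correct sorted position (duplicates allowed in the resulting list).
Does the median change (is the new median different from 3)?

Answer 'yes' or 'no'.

Answer: no

Derivation:
Old median = 3
Insert x = 3
New median = 3
Changed? no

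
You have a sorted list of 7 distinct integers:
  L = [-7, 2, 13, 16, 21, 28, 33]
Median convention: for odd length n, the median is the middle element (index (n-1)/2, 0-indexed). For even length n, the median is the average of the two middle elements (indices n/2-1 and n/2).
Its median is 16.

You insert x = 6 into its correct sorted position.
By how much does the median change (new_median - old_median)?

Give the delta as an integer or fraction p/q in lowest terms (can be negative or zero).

Answer: -3/2

Derivation:
Old median = 16
After inserting x = 6: new sorted = [-7, 2, 6, 13, 16, 21, 28, 33]
New median = 29/2
Delta = 29/2 - 16 = -3/2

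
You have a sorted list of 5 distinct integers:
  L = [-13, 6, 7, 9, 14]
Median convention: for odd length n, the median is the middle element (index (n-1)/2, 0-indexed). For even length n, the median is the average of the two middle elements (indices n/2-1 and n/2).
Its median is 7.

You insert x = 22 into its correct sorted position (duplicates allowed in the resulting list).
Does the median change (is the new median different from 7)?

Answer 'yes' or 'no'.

Answer: yes

Derivation:
Old median = 7
Insert x = 22
New median = 8
Changed? yes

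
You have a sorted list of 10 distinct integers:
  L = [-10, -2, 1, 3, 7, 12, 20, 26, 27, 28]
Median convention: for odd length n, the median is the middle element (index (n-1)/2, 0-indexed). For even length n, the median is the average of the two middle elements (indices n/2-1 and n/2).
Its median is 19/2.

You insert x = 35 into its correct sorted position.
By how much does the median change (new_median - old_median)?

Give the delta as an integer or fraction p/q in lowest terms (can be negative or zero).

Answer: 5/2

Derivation:
Old median = 19/2
After inserting x = 35: new sorted = [-10, -2, 1, 3, 7, 12, 20, 26, 27, 28, 35]
New median = 12
Delta = 12 - 19/2 = 5/2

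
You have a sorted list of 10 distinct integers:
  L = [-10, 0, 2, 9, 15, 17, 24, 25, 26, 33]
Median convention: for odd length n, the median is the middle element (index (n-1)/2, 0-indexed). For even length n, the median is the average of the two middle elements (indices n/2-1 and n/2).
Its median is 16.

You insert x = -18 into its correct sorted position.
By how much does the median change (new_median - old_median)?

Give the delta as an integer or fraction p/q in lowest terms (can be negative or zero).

Answer: -1

Derivation:
Old median = 16
After inserting x = -18: new sorted = [-18, -10, 0, 2, 9, 15, 17, 24, 25, 26, 33]
New median = 15
Delta = 15 - 16 = -1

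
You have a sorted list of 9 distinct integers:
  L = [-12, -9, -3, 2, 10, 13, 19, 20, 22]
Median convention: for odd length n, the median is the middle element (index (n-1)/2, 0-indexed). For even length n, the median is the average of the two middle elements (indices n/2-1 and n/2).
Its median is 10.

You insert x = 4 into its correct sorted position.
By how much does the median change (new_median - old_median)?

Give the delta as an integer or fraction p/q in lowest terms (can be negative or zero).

Old median = 10
After inserting x = 4: new sorted = [-12, -9, -3, 2, 4, 10, 13, 19, 20, 22]
New median = 7
Delta = 7 - 10 = -3

Answer: -3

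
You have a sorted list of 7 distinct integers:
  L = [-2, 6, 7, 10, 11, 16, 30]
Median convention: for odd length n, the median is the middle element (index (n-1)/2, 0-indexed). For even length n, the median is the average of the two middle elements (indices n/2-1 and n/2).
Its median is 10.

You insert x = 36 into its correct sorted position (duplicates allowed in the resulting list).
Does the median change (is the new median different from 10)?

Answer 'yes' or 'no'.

Old median = 10
Insert x = 36
New median = 21/2
Changed? yes

Answer: yes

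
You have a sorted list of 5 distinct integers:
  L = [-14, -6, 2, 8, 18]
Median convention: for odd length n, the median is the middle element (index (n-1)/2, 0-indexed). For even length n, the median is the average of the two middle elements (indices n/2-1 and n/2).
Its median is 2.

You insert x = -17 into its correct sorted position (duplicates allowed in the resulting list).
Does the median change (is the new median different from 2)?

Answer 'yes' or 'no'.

Old median = 2
Insert x = -17
New median = -2
Changed? yes

Answer: yes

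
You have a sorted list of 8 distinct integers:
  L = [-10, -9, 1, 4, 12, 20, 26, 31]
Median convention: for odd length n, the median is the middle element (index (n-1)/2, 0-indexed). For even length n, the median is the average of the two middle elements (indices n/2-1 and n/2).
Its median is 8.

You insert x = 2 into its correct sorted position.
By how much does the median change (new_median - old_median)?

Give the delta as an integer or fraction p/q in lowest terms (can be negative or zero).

Answer: -4

Derivation:
Old median = 8
After inserting x = 2: new sorted = [-10, -9, 1, 2, 4, 12, 20, 26, 31]
New median = 4
Delta = 4 - 8 = -4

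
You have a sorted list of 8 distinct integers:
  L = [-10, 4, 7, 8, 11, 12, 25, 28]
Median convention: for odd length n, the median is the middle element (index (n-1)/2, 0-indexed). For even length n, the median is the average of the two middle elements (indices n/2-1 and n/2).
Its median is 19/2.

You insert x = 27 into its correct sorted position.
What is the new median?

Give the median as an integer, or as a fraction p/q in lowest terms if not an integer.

Old list (sorted, length 8): [-10, 4, 7, 8, 11, 12, 25, 28]
Old median = 19/2
Insert x = 27
Old length even (8). Middle pair: indices 3,4 = 8,11.
New length odd (9). New median = single middle element.
x = 27: 7 elements are < x, 1 elements are > x.
New sorted list: [-10, 4, 7, 8, 11, 12, 25, 27, 28]
New median = 11

Answer: 11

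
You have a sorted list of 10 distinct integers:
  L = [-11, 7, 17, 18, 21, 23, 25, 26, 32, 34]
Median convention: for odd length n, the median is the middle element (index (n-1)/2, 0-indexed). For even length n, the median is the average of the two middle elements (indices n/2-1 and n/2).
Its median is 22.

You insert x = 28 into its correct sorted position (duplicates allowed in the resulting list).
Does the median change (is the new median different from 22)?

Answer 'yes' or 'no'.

Old median = 22
Insert x = 28
New median = 23
Changed? yes

Answer: yes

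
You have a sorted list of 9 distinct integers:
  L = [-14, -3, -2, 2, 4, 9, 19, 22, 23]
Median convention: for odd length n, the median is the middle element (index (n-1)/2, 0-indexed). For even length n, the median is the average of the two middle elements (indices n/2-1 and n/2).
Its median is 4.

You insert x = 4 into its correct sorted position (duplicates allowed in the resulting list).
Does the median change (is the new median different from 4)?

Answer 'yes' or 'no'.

Old median = 4
Insert x = 4
New median = 4
Changed? no

Answer: no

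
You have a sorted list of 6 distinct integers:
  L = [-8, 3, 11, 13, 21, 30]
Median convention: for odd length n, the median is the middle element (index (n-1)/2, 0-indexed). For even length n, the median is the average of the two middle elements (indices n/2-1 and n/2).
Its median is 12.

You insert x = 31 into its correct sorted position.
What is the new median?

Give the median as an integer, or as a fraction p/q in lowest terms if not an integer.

Old list (sorted, length 6): [-8, 3, 11, 13, 21, 30]
Old median = 12
Insert x = 31
Old length even (6). Middle pair: indices 2,3 = 11,13.
New length odd (7). New median = single middle element.
x = 31: 6 elements are < x, 0 elements are > x.
New sorted list: [-8, 3, 11, 13, 21, 30, 31]
New median = 13

Answer: 13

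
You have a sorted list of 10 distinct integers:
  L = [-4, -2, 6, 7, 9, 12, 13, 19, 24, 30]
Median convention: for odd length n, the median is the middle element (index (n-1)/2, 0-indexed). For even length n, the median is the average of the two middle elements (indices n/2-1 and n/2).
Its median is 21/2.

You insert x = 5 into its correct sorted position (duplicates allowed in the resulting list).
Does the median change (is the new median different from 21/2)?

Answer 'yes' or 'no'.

Old median = 21/2
Insert x = 5
New median = 9
Changed? yes

Answer: yes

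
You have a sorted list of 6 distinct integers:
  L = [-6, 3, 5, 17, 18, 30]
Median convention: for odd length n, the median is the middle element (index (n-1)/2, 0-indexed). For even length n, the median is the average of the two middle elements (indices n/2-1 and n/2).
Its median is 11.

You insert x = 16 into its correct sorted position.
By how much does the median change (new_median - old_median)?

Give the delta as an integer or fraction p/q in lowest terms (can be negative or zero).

Answer: 5

Derivation:
Old median = 11
After inserting x = 16: new sorted = [-6, 3, 5, 16, 17, 18, 30]
New median = 16
Delta = 16 - 11 = 5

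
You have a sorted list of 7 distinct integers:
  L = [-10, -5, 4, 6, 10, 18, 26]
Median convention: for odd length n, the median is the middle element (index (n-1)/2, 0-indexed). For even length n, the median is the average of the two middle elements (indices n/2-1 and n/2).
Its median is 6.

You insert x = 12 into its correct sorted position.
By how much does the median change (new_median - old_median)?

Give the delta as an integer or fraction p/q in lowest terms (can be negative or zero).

Old median = 6
After inserting x = 12: new sorted = [-10, -5, 4, 6, 10, 12, 18, 26]
New median = 8
Delta = 8 - 6 = 2

Answer: 2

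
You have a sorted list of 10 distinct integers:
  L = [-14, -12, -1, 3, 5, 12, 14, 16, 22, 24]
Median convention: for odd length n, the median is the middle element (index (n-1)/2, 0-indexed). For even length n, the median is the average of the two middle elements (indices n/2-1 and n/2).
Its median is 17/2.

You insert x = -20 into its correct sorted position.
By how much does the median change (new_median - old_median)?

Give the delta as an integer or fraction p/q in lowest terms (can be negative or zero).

Old median = 17/2
After inserting x = -20: new sorted = [-20, -14, -12, -1, 3, 5, 12, 14, 16, 22, 24]
New median = 5
Delta = 5 - 17/2 = -7/2

Answer: -7/2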